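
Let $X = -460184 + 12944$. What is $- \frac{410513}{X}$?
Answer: $\frac{410513}{447240} \approx 0.91788$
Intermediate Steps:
$X = -447240$
$- \frac{410513}{X} = - \frac{410513}{-447240} = \left(-410513\right) \left(- \frac{1}{447240}\right) = \frac{410513}{447240}$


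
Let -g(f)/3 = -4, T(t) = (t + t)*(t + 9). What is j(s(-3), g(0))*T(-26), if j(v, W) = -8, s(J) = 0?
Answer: -7072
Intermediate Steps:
T(t) = 2*t*(9 + t) (T(t) = (2*t)*(9 + t) = 2*t*(9 + t))
g(f) = 12 (g(f) = -3*(-4) = 12)
j(s(-3), g(0))*T(-26) = -16*(-26)*(9 - 26) = -16*(-26)*(-17) = -8*884 = -7072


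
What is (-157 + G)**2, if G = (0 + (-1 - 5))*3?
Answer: 30625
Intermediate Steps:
G = -18 (G = (0 - 6)*3 = -6*3 = -18)
(-157 + G)**2 = (-157 - 18)**2 = (-175)**2 = 30625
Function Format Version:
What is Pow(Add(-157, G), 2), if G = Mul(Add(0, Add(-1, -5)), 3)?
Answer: 30625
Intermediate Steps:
G = -18 (G = Mul(Add(0, -6), 3) = Mul(-6, 3) = -18)
Pow(Add(-157, G), 2) = Pow(Add(-157, -18), 2) = Pow(-175, 2) = 30625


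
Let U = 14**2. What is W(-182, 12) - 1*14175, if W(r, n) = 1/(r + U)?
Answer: -198449/14 ≈ -14175.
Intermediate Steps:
U = 196
W(r, n) = 1/(196 + r) (W(r, n) = 1/(r + 196) = 1/(196 + r))
W(-182, 12) - 1*14175 = 1/(196 - 182) - 1*14175 = 1/14 - 14175 = -198449/14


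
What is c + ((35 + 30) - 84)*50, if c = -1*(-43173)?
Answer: 42223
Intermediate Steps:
c = 43173
c + ((35 + 30) - 84)*50 = 43173 + ((35 + 30) - 84)*50 = 43173 + (65 - 84)*50 = 43173 - 19*50 = 43173 - 950 = 42223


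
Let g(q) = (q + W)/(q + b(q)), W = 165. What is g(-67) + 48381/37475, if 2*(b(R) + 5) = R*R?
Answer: 43512109/32565775 ≈ 1.3361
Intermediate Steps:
b(R) = -5 + R²/2 (b(R) = -5 + (R*R)/2 = -5 + R²/2)
g(q) = (165 + q)/(-5 + q + q²/2) (g(q) = (q + 165)/(q + (-5 + q²/2)) = (165 + q)/(-5 + q + q²/2))
g(-67) + 48381/37475 = 2*(165 - 67)/(-10 + (-67)² + 2*(-67)) + 48381/37475 = 2*98/(-10 + 4489 - 134) + 48381*(1/37475) = 2*98/4345 + 48381/37475 = 2*(1/4345)*98 + 48381/37475 = 196/4345 + 48381/37475 = 43512109/32565775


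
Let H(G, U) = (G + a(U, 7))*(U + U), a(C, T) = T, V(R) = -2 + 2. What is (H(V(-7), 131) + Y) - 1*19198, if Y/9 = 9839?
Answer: 71187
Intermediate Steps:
V(R) = 0
H(G, U) = 2*U*(7 + G) (H(G, U) = (G + 7)*(U + U) = (7 + G)*(2*U) = 2*U*(7 + G))
Y = 88551 (Y = 9*9839 = 88551)
(H(V(-7), 131) + Y) - 1*19198 = (2*131*(7 + 0) + 88551) - 1*19198 = (2*131*7 + 88551) - 19198 = (1834 + 88551) - 19198 = 90385 - 19198 = 71187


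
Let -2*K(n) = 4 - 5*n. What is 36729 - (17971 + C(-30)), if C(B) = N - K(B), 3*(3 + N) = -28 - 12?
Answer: 56092/3 ≈ 18697.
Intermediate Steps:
N = -49/3 (N = -3 + (-28 - 12)/3 = -3 + (⅓)*(-40) = -3 - 40/3 = -49/3 ≈ -16.333)
K(n) = -2 + 5*n/2 (K(n) = -(4 - 5*n)/2 = -2 + 5*n/2)
C(B) = -43/3 - 5*B/2 (C(B) = -49/3 - (-2 + 5*B/2) = -49/3 + (2 - 5*B/2) = -43/3 - 5*B/2)
36729 - (17971 + C(-30)) = 36729 - (17971 + (-43/3 - 5/2*(-30))) = 36729 - (17971 + (-43/3 + 75)) = 36729 - (17971 + 182/3) = 36729 - 1*54095/3 = 36729 - 54095/3 = 56092/3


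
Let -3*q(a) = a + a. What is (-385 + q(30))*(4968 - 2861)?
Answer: -853335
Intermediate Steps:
q(a) = -2*a/3 (q(a) = -(a + a)/3 = -2*a/3)
(-385 + q(30))*(4968 - 2861) = (-385 - ⅔*30)*(4968 - 2861) = (-385 - 20)*2107 = -405*2107 = -853335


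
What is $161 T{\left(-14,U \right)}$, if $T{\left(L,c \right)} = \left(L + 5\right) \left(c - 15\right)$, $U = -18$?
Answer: $47817$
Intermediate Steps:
$T{\left(L,c \right)} = \left(-15 + c\right) \left(5 + L\right)$ ($T{\left(L,c \right)} = \left(5 + L\right) \left(-15 + c\right) = \left(-15 + c\right) \left(5 + L\right)$)
$161 T{\left(-14,U \right)} = 161 \left(-75 - -210 + 5 \left(-18\right) - -252\right) = 161 \left(-75 + 210 - 90 + 252\right) = 161 \cdot 297 = 47817$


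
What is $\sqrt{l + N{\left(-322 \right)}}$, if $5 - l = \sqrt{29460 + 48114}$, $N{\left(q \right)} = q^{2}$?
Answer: $\sqrt{103689 - \sqrt{77574}} \approx 321.58$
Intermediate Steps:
$l = 5 - \sqrt{77574}$ ($l = 5 - \sqrt{29460 + 48114} = 5 - \sqrt{77574} \approx -273.52$)
$\sqrt{l + N{\left(-322 \right)}} = \sqrt{\left(5 - \sqrt{77574}\right) + \left(-322\right)^{2}} = \sqrt{\left(5 - \sqrt{77574}\right) + 103684} = \sqrt{103689 - \sqrt{77574}}$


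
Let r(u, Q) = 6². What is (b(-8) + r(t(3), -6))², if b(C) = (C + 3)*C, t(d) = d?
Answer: 5776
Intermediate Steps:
r(u, Q) = 36
b(C) = C*(3 + C) (b(C) = (3 + C)*C = C*(3 + C))
(b(-8) + r(t(3), -6))² = (-8*(3 - 8) + 36)² = (-8*(-5) + 36)² = (40 + 36)² = 76² = 5776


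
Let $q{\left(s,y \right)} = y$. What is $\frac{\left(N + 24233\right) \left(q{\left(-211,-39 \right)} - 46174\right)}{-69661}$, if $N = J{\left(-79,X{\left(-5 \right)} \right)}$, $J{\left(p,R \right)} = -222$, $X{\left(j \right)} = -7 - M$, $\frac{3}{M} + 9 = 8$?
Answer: $\frac{1109620343}{69661} \approx 15929.0$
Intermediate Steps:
$M = -3$ ($M = \frac{3}{-9 + 8} = \frac{3}{-1} = 3 \left(-1\right) = -3$)
$X{\left(j \right)} = -4$ ($X{\left(j \right)} = -7 - -3 = -7 + 3 = -4$)
$N = -222$
$\frac{\left(N + 24233\right) \left(q{\left(-211,-39 \right)} - 46174\right)}{-69661} = \frac{\left(-222 + 24233\right) \left(-39 - 46174\right)}{-69661} = 24011 \left(-46213\right) \left(- \frac{1}{69661}\right) = \left(-1109620343\right) \left(- \frac{1}{69661}\right) = \frac{1109620343}{69661}$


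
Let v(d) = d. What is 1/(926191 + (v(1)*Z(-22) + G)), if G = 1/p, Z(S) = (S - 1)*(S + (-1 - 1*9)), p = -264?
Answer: 264/244708727 ≈ 1.0788e-6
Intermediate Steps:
Z(S) = (-1 + S)*(-10 + S) (Z(S) = (-1 + S)*(S + (-1 - 9)) = (-1 + S)*(S - 10) = (-1 + S)*(-10 + S))
G = -1/264 (G = 1/(-264) = -1/264 ≈ -0.0037879)
1/(926191 + (v(1)*Z(-22) + G)) = 1/(926191 + (1*(10 + (-22)**2 - 11*(-22)) - 1/264)) = 1/(926191 + (1*(10 + 484 + 242) - 1/264)) = 1/(926191 + (1*736 - 1/264)) = 1/(926191 + (736 - 1/264)) = 1/(926191 + 194303/264) = 1/(244708727/264) = 264/244708727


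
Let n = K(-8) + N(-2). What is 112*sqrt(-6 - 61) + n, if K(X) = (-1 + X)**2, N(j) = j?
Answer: 79 + 112*I*sqrt(67) ≈ 79.0 + 916.76*I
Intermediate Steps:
n = 79 (n = (-1 - 8)**2 - 2 = (-9)**2 - 2 = 81 - 2 = 79)
112*sqrt(-6 - 61) + n = 112*sqrt(-6 - 61) + 79 = 112*sqrt(-67) + 79 = 112*(I*sqrt(67)) + 79 = 112*I*sqrt(67) + 79 = 79 + 112*I*sqrt(67)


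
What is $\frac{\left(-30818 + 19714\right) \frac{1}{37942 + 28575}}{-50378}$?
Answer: $\frac{5552}{1675496713} \approx 3.3136 \cdot 10^{-6}$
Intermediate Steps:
$\frac{\left(-30818 + 19714\right) \frac{1}{37942 + 28575}}{-50378} = - \frac{11104}{66517} \left(- \frac{1}{50378}\right) = \left(-11104\right) \frac{1}{66517} \left(- \frac{1}{50378}\right) = \left(- \frac{11104}{66517}\right) \left(- \frac{1}{50378}\right) = \frac{5552}{1675496713}$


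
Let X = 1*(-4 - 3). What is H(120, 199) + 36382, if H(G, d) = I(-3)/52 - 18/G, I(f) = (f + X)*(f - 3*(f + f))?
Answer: 9458531/260 ≈ 36379.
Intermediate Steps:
X = -7 (X = 1*(-7) = -7)
I(f) = -5*f*(-7 + f) (I(f) = (f - 7)*(f - 3*(f + f)) = (-7 + f)*(f - 6*f) = (-7 + f)*(-5*f) = -5*f*(-7 + f))
H(G, d) = -75/26 - 18/G (H(G, d) = (5*(-3)*(7 - 1*(-3)))/52 - 18/G = (5*(-3)*(7 + 3))*(1/52) - 18/G = (5*(-3)*10)*(1/52) - 18/G = -150*1/52 - 18/G = -75/26 - 18/G)
H(120, 199) + 36382 = (-75/26 - 18/120) + 36382 = (-75/26 - 18*1/120) + 36382 = (-75/26 - 3/20) + 36382 = -789/260 + 36382 = 9458531/260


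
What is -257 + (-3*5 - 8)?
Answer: -280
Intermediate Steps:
-257 + (-3*5 - 8) = -257 + (-15 - 8) = -257 - 23 = -280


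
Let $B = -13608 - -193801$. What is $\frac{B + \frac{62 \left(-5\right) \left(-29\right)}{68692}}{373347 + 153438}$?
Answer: $\frac{2062971091}{6030985870} \approx 0.34206$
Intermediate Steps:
$B = 180193$ ($B = -13608 + 193801 = 180193$)
$\frac{B + \frac{62 \left(-5\right) \left(-29\right)}{68692}}{373347 + 153438} = \frac{180193 + \frac{62 \left(-5\right) \left(-29\right)}{68692}}{373347 + 153438} = \frac{180193 + \left(-310\right) \left(-29\right) \frac{1}{68692}}{526785} = \left(180193 + 8990 \cdot \frac{1}{68692}\right) \frac{1}{526785} = \left(180193 + \frac{4495}{34346}\right) \frac{1}{526785} = \frac{6188913273}{34346} \cdot \frac{1}{526785} = \frac{2062971091}{6030985870}$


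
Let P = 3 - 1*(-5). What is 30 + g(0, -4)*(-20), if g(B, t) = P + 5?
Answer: -230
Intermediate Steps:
P = 8 (P = 3 + 5 = 8)
g(B, t) = 13 (g(B, t) = 8 + 5 = 13)
30 + g(0, -4)*(-20) = 30 + 13*(-20) = 30 - 260 = -230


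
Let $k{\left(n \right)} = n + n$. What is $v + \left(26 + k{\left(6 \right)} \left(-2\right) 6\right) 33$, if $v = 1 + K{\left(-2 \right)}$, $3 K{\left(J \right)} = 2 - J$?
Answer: $- \frac{11675}{3} \approx -3891.7$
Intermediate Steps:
$K{\left(J \right)} = \frac{2}{3} - \frac{J}{3}$ ($K{\left(J \right)} = \frac{2 - J}{3} = \frac{2}{3} - \frac{J}{3}$)
$k{\left(n \right)} = 2 n$
$v = \frac{7}{3}$ ($v = 1 + \left(\frac{2}{3} - - \frac{2}{3}\right) = 1 + \left(\frac{2}{3} + \frac{2}{3}\right) = 1 + \frac{4}{3} = \frac{7}{3} \approx 2.3333$)
$v + \left(26 + k{\left(6 \right)} \left(-2\right) 6\right) 33 = \frac{7}{3} + \left(26 + 2 \cdot 6 \left(-2\right) 6\right) 33 = \frac{7}{3} + \left(26 + 12 \left(-2\right) 6\right) 33 = \frac{7}{3} + \left(26 - 144\right) 33 = \frac{7}{3} - 3894 = - \frac{11675}{3}$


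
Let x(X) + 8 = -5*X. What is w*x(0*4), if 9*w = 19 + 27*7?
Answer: -1664/9 ≈ -184.89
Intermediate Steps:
w = 208/9 (w = (19 + 27*7)/9 = (19 + 189)/9 = (1/9)*208 = 208/9 ≈ 23.111)
x(X) = -8 - 5*X
w*x(0*4) = 208*(-8 - 0*4)/9 = 208*(-8 - 5*0)/9 = 208*(-8 + 0)/9 = (208/9)*(-8) = -1664/9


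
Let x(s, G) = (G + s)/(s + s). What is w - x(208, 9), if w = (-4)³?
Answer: -26841/416 ≈ -64.522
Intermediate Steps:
x(s, G) = (G + s)/(2*s) (x(s, G) = (G + s)/((2*s)) = (G + s)*(1/(2*s)) = (G + s)/(2*s))
w = -64
w - x(208, 9) = -64 - (9 + 208)/(2*208) = -64 - 217/(2*208) = -64 - 1*217/416 = -64 - 217/416 = -26841/416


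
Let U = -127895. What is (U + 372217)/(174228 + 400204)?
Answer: 122161/287216 ≈ 0.42533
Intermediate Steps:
(U + 372217)/(174228 + 400204) = (-127895 + 372217)/(174228 + 400204) = 244322/574432 = 244322*(1/574432) = 122161/287216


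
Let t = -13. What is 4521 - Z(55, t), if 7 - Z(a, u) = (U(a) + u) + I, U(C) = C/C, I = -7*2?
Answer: 4488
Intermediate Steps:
I = -14
U(C) = 1
Z(a, u) = 20 - u (Z(a, u) = 7 - ((1 + u) - 14) = 7 - (-13 + u) = 7 + (13 - u) = 20 - u)
4521 - Z(55, t) = 4521 - (20 - 1*(-13)) = 4521 - (20 + 13) = 4521 - 1*33 = 4521 - 33 = 4488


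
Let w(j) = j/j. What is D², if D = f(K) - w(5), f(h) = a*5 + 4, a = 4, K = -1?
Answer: 529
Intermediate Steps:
f(h) = 24 (f(h) = 4*5 + 4 = 20 + 4 = 24)
w(j) = 1
D = 23 (D = 24 - 1*1 = 24 - 1 = 23)
D² = 23² = 529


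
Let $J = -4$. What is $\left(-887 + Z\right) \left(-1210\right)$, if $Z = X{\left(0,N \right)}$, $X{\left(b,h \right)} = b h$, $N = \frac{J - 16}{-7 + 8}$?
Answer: $1073270$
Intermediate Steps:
$N = -20$ ($N = \frac{-4 - 16}{-7 + 8} = - \frac{20}{1} = \left(-20\right) 1 = -20$)
$Z = 0$ ($Z = 0 \left(-20\right) = 0$)
$\left(-887 + Z\right) \left(-1210\right) = \left(-887 + 0\right) \left(-1210\right) = \left(-887\right) \left(-1210\right) = 1073270$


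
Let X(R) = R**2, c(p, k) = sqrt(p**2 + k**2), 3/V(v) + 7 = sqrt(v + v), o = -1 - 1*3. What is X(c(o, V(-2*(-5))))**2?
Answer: 198479449/707281 + 7094808*sqrt(5)/707281 ≈ 303.05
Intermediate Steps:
o = -4 (o = -1 - 3 = -4)
V(v) = 3/(-7 + sqrt(2)*sqrt(v)) (V(v) = 3/(-7 + sqrt(v + v)) = 3/(-7 + sqrt(2*v)) = 3/(-7 + sqrt(2)*sqrt(v)))
c(p, k) = sqrt(k**2 + p**2)
X(c(o, V(-2*(-5))))**2 = ((sqrt((3/(-7 + sqrt(2)*sqrt(-2*(-5))))**2 + (-4)**2))**2)**2 = ((sqrt((3/(-7 + sqrt(2)*sqrt(10)))**2 + 16))**2)**2 = ((sqrt((3/(-7 + 2*sqrt(5)))**2 + 16))**2)**2 = ((sqrt(9/(-7 + 2*sqrt(5))**2 + 16))**2)**2 = ((sqrt(16 + 9/(-7 + 2*sqrt(5))**2))**2)**2 = (16 + 9/(-7 + 2*sqrt(5))**2)**2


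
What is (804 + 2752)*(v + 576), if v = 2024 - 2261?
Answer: 1205484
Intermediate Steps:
v = -237
(804 + 2752)*(v + 576) = (804 + 2752)*(-237 + 576) = 3556*339 = 1205484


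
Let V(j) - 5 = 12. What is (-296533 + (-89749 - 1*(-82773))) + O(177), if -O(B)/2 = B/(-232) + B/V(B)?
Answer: -598557803/1972 ≈ -3.0353e+5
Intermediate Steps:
V(j) = 17 (V(j) = 5 + 12 = 17)
O(B) = -215*B/1972 (O(B) = -2*(B/(-232) + B/17) = -2*(B*(-1/232) + B*(1/17)) = -2*(-B/232 + B/17) = -215*B/1972)
(-296533 + (-89749 - 1*(-82773))) + O(177) = (-296533 + (-89749 - 1*(-82773))) - 215/1972*177 = (-296533 + (-89749 + 82773)) - 38055/1972 = (-296533 - 6976) - 38055/1972 = -303509 - 38055/1972 = -598557803/1972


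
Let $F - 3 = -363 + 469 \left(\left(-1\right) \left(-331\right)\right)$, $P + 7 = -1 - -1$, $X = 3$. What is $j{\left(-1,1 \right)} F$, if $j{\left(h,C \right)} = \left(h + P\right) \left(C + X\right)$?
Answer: $-4956128$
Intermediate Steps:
$P = -7$ ($P = -7 - 0 = -7 + \left(-1 + 1\right) = -7 + 0 = -7$)
$j{\left(h,C \right)} = \left(-7 + h\right) \left(3 + C\right)$ ($j{\left(h,C \right)} = \left(h - 7\right) \left(C + 3\right) = \left(-7 + h\right) \left(3 + C\right)$)
$F = 154879$ ($F = 3 - \left(363 - 469 \left(\left(-1\right) \left(-331\right)\right)\right) = 3 + \left(-363 + 469 \cdot 331\right) = 3 + \left(-363 + 155239\right) = 3 + 154876 = 154879$)
$j{\left(-1,1 \right)} F = \left(-21 - 7 + 3 \left(-1\right) + 1 \left(-1\right)\right) 154879 = \left(-21 - 7 - 3 - 1\right) 154879 = \left(-32\right) 154879 = -4956128$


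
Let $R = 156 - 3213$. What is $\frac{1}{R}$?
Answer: $- \frac{1}{3057} \approx -0.00032712$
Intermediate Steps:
$R = -3057$ ($R = 156 - 3213 = -3057$)
$\frac{1}{R} = \frac{1}{-3057} = - \frac{1}{3057}$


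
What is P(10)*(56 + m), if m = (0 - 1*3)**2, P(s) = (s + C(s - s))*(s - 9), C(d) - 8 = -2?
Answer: 1040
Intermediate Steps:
C(d) = 6 (C(d) = 8 - 2 = 6)
P(s) = (-9 + s)*(6 + s) (P(s) = (s + 6)*(s - 9) = (6 + s)*(-9 + s) = (-9 + s)*(6 + s))
m = 9 (m = (0 - 3)**2 = (-3)**2 = 9)
P(10)*(56 + m) = (-54 + 10**2 - 3*10)*(56 + 9) = (-54 + 100 - 30)*65 = 16*65 = 1040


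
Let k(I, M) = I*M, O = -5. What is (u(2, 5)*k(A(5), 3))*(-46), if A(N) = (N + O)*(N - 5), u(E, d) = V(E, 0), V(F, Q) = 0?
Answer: 0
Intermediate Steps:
u(E, d) = 0
A(N) = (-5 + N)² (A(N) = (N - 5)*(N - 5) = (-5 + N)*(-5 + N) = (-5 + N)²)
(u(2, 5)*k(A(5), 3))*(-46) = (0*((25 + 5² - 10*5)*3))*(-46) = (0*((25 + 25 - 50)*3))*(-46) = (0*(0*3))*(-46) = (0*0)*(-46) = 0*(-46) = 0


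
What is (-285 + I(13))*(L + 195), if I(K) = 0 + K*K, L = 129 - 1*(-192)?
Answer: -59856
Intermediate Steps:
L = 321 (L = 129 + 192 = 321)
I(K) = K**2 (I(K) = 0 + K**2 = K**2)
(-285 + I(13))*(L + 195) = (-285 + 13**2)*(321 + 195) = (-285 + 169)*516 = -116*516 = -59856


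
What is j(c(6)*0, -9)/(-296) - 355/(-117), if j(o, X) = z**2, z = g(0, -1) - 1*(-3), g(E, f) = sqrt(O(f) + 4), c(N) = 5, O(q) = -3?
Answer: 12901/4329 ≈ 2.9801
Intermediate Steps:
g(E, f) = 1 (g(E, f) = sqrt(-3 + 4) = sqrt(1) = 1)
z = 4 (z = 1 - 1*(-3) = 1 + 3 = 4)
j(o, X) = 16 (j(o, X) = 4**2 = 16)
j(c(6)*0, -9)/(-296) - 355/(-117) = 16/(-296) - 355/(-117) = 16*(-1/296) - 355*(-1/117) = -2/37 + 355/117 = 12901/4329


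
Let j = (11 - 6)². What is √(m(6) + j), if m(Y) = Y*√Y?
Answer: √(25 + 6*√6) ≈ 6.3006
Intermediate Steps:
m(Y) = Y^(3/2)
j = 25 (j = 5² = 25)
√(m(6) + j) = √(6^(3/2) + 25) = √(6*√6 + 25) = √(25 + 6*√6)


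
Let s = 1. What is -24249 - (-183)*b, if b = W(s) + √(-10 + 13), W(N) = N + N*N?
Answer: -23883 + 183*√3 ≈ -23566.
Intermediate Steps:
W(N) = N + N²
b = 2 + √3 (b = 1*(1 + 1) + √(-10 + 13) = 1*2 + √3 = 2 + √3 ≈ 3.7321)
-24249 - (-183)*b = -24249 - (-183)*(2 + √3) = -24249 - (-366 - 183*√3) = -24249 + (366 + 183*√3) = -23883 + 183*√3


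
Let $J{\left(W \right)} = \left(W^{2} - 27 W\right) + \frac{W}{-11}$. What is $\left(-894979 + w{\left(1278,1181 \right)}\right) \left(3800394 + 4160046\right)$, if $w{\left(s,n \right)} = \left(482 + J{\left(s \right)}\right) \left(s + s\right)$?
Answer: $\frac{357835174011522120}{11} \approx 3.253 \cdot 10^{16}$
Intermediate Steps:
$J{\left(W \right)} = W^{2} - \frac{298 W}{11}$ ($J{\left(W \right)} = \left(W^{2} - 27 W\right) + W \left(- \frac{1}{11}\right) = \left(W^{2} - 27 W\right) - \frac{W}{11} = W^{2} - \frac{298 W}{11}$)
$w{\left(s,n \right)} = 2 s \left(482 + \frac{s \left(-298 + 11 s\right)}{11}\right)$ ($w{\left(s,n \right)} = \left(482 + \frac{s \left(-298 + 11 s\right)}{11}\right) \left(s + s\right) = \left(482 + \frac{s \left(-298 + 11 s\right)}{11}\right) 2 s = 2 s \left(482 + \frac{s \left(-298 + 11 s\right)}{11}\right)$)
$\left(-894979 + w{\left(1278,1181 \right)}\right) \left(3800394 + 4160046\right) = \left(-894979 + \frac{2}{11} \cdot 1278 \left(5302 + 1278 \left(-298 + 11 \cdot 1278\right)\right)\right) \left(3800394 + 4160046\right) = \left(-894979 + \frac{2}{11} \cdot 1278 \left(5302 + 1278 \left(-298 + 14058\right)\right)\right) 7960440 = \left(-894979 + \frac{2}{11} \cdot 1278 \left(5302 + 1278 \cdot 13760\right)\right) 7960440 = \left(-894979 + \frac{2}{11} \cdot 1278 \left(5302 + 17585280\right)\right) 7960440 = \left(-894979 + \frac{2}{11} \cdot 1278 \cdot 17590582\right) 7960440 = \left(-894979 + \frac{44961527592}{11}\right) 7960440 = \frac{44951682823}{11} \cdot 7960440 = \frac{357835174011522120}{11}$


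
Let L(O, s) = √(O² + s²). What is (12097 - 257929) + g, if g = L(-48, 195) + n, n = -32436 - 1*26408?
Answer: -304676 + 3*√4481 ≈ -3.0448e+5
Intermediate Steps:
n = -58844 (n = -32436 - 26408 = -58844)
g = -58844 + 3*√4481 (g = √((-48)² + 195²) - 58844 = √(2304 + 38025) - 58844 = √40329 - 58844 = 3*√4481 - 58844 = -58844 + 3*√4481 ≈ -58643.)
(12097 - 257929) + g = (12097 - 257929) + (-58844 + 3*√4481) = -245832 + (-58844 + 3*√4481) = -304676 + 3*√4481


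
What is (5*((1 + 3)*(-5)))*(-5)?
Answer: 500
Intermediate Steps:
(5*((1 + 3)*(-5)))*(-5) = (5*(4*(-5)))*(-5) = (5*(-20))*(-5) = -100*(-5) = 500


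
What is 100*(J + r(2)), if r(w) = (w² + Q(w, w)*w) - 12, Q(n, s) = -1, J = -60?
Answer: -7000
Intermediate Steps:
r(w) = -12 + w² - w (r(w) = (w² - w) - 12 = -12 + w² - w)
100*(J + r(2)) = 100*(-60 + (-12 + 2² - 1*2)) = 100*(-60 + (-12 + 4 - 2)) = 100*(-60 - 10) = 100*(-70) = -7000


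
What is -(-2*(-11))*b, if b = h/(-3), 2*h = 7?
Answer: 77/3 ≈ 25.667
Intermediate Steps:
h = 7/2 (h = (1/2)*7 = 7/2 ≈ 3.5000)
b = -7/6 (b = (7/2)/(-3) = (7/2)*(-1/3) = -7/6 ≈ -1.1667)
-(-2*(-11))*b = -(-2*(-11))*(-7)/6 = -22*(-7)/6 = -1*(-77/3) = 77/3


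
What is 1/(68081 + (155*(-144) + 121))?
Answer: 1/45882 ≈ 2.1795e-5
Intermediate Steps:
1/(68081 + (155*(-144) + 121)) = 1/(68081 + (-22320 + 121)) = 1/(68081 - 22199) = 1/45882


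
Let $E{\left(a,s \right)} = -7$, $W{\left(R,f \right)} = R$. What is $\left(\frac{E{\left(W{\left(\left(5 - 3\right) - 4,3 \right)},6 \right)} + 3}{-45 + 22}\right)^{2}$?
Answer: $\frac{16}{529} \approx 0.030246$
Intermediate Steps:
$\left(\frac{E{\left(W{\left(\left(5 - 3\right) - 4,3 \right)},6 \right)} + 3}{-45 + 22}\right)^{2} = \left(\frac{-7 + 3}{-45 + 22}\right)^{2} = \left(- \frac{4}{-23}\right)^{2} = \left(\left(-4\right) \left(- \frac{1}{23}\right)\right)^{2} = \left(\frac{4}{23}\right)^{2} = \frac{16}{529}$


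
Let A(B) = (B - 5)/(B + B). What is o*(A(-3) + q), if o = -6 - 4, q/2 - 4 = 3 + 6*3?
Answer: -1540/3 ≈ -513.33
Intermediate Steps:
A(B) = (-5 + B)/(2*B) (A(B) = (-5 + B)/((2*B)) = (-5 + B)*(1/(2*B)) = (-5 + B)/(2*B))
q = 50 (q = 8 + 2*(3 + 6*3) = 8 + 2*(3 + 18) = 8 + 2*21 = 8 + 42 = 50)
o = -10
o*(A(-3) + q) = -10*((1/2)*(-5 - 3)/(-3) + 50) = -10*((1/2)*(-1/3)*(-8) + 50) = -10*(4/3 + 50) = -10*154/3 = -1540/3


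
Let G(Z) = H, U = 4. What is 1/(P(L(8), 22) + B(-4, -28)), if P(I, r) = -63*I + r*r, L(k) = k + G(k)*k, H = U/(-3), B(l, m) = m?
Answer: 1/624 ≈ 0.0016026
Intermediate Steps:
H = -4/3 (H = 4/(-3) = 4*(-⅓) = -4/3 ≈ -1.3333)
G(Z) = -4/3
L(k) = -k/3 (L(k) = k - 4*k/3 = -k/3)
P(I, r) = r² - 63*I (P(I, r) = -63*I + r² = r² - 63*I)
1/(P(L(8), 22) + B(-4, -28)) = 1/((22² - (-21)*8) - 28) = 1/((484 - 63*(-8/3)) - 28) = 1/((484 + 168) - 28) = 1/(652 - 28) = 1/624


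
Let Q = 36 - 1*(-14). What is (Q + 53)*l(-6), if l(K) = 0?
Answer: 0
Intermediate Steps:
Q = 50 (Q = 36 + 14 = 50)
(Q + 53)*l(-6) = (50 + 53)*0 = 103*0 = 0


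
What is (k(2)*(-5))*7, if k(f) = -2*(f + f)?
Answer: 280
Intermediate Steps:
k(f) = -4*f
(k(2)*(-5))*7 = (-4*2*(-5))*7 = -8*(-5)*7 = 40*7 = 280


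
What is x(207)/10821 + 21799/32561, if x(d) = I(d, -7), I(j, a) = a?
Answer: 235659052/352342581 ≈ 0.66883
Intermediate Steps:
x(d) = -7
x(207)/10821 + 21799/32561 = -7/10821 + 21799/32561 = 235659052/352342581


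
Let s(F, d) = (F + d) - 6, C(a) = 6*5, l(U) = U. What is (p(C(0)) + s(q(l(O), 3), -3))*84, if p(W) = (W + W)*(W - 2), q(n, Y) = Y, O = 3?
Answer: 140616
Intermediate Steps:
C(a) = 30
p(W) = 2*W*(-2 + W) (p(W) = (2*W)*(-2 + W) = 2*W*(-2 + W))
s(F, d) = -6 + F + d
(p(C(0)) + s(q(l(O), 3), -3))*84 = (2*30*(-2 + 30) + (-6 + 3 - 3))*84 = (2*30*28 - 6)*84 = (1680 - 6)*84 = 1674*84 = 140616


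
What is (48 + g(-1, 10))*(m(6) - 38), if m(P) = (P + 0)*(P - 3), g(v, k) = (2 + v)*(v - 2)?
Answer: -900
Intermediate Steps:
g(v, k) = (-2 + v)*(2 + v) (g(v, k) = (2 + v)*(-2 + v) = (-2 + v)*(2 + v))
m(P) = P*(-3 + P)
(48 + g(-1, 10))*(m(6) - 38) = (48 + (-4 + (-1)**2))*(6*(-3 + 6) - 38) = (48 + (-4 + 1))*(6*3 - 38) = (48 - 3)*(18 - 38) = 45*(-20) = -900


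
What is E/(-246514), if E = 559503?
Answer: -559503/246514 ≈ -2.2697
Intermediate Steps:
E/(-246514) = 559503/(-246514) = 559503*(-1/246514) = -559503/246514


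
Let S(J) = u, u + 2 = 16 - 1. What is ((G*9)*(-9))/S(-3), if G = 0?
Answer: 0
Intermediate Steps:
u = 13 (u = -2 + (16 - 1) = -2 + 15 = 13)
S(J) = 13
((G*9)*(-9))/S(-3) = ((0*9)*(-9))/13 = (0*(-9))*(1/13) = 0*(1/13) = 0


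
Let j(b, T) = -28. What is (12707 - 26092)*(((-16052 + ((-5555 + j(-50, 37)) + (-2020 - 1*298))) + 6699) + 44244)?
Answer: -361261150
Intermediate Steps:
(12707 - 26092)*(((-16052 + ((-5555 + j(-50, 37)) + (-2020 - 1*298))) + 6699) + 44244) = (12707 - 26092)*(((-16052 + ((-5555 - 28) + (-2020 - 1*298))) + 6699) + 44244) = -13385*(((-16052 + (-5583 + (-2020 - 298))) + 6699) + 44244) = -13385*(((-16052 + (-5583 - 2318)) + 6699) + 44244) = -13385*(((-16052 - 7901) + 6699) + 44244) = -13385*((-23953 + 6699) + 44244) = -13385*(-17254 + 44244) = -13385*26990 = -361261150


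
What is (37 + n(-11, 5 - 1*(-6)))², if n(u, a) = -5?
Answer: 1024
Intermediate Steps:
(37 + n(-11, 5 - 1*(-6)))² = (37 - 5)² = 32² = 1024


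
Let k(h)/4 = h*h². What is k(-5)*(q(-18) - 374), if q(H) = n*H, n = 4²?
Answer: 331000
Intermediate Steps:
n = 16
q(H) = 16*H
k(h) = 4*h³ (k(h) = 4*(h*h²) = 4*h³)
k(-5)*(q(-18) - 374) = (4*(-5)³)*(16*(-18) - 374) = (4*(-125))*(-288 - 374) = -500*(-662) = 331000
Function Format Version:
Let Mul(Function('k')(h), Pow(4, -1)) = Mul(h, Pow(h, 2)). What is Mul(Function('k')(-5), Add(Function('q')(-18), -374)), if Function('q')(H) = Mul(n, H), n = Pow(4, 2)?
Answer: 331000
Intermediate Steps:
n = 16
Function('q')(H) = Mul(16, H)
Function('k')(h) = Mul(4, Pow(h, 3)) (Function('k')(h) = Mul(4, Mul(h, Pow(h, 2))) = Mul(4, Pow(h, 3)))
Mul(Function('k')(-5), Add(Function('q')(-18), -374)) = Mul(Mul(4, Pow(-5, 3)), Add(Mul(16, -18), -374)) = Mul(Mul(4, -125), Add(-288, -374)) = Mul(-500, -662) = 331000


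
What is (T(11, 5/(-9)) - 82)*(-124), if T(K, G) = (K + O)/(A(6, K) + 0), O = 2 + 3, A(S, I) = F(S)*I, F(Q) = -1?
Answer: 113832/11 ≈ 10348.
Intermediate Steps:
A(S, I) = -I
O = 5
T(K, G) = -(5 + K)/K (T(K, G) = (K + 5)/(-K + 0) = (5 + K)/((-K)) = (5 + K)*(-1/K) = -(5 + K)/K)
(T(11, 5/(-9)) - 82)*(-124) = ((-5 - 1*11)/11 - 82)*(-124) = ((-5 - 11)/11 - 82)*(-124) = ((1/11)*(-16) - 82)*(-124) = (-16/11 - 82)*(-124) = -918/11*(-124) = 113832/11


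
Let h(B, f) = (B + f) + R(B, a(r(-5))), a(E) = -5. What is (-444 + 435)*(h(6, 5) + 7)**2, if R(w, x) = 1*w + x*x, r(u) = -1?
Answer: -21609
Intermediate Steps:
R(w, x) = w + x**2
h(B, f) = 25 + f + 2*B (h(B, f) = (B + f) + (B + (-5)**2) = (B + f) + (B + 25) = (B + f) + (25 + B) = 25 + f + 2*B)
(-444 + 435)*(h(6, 5) + 7)**2 = (-444 + 435)*((25 + 5 + 2*6) + 7)**2 = -9*((25 + 5 + 12) + 7)**2 = -9*(42 + 7)**2 = -9*49**2 = -9*2401 = -21609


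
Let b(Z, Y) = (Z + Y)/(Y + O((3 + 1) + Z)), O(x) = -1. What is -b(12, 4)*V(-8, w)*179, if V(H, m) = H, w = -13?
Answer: 22912/3 ≈ 7637.3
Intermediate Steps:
b(Z, Y) = (Y + Z)/(-1 + Y) (b(Z, Y) = (Z + Y)/(Y - 1) = (Y + Z)/(-1 + Y))
-b(12, 4)*V(-8, w)*179 = -((4 + 12)/(-1 + 4))*(-8)*179 = -(16/3)*(-8)*179 = -(-128)*179/3 = -1*(-22912/3) = 22912/3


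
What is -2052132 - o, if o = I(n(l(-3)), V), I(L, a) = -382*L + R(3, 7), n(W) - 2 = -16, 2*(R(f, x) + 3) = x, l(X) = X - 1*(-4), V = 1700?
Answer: -4114961/2 ≈ -2.0575e+6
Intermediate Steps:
l(X) = 4 + X (l(X) = X + 4 = 4 + X)
R(f, x) = -3 + x/2
n(W) = -14 (n(W) = 2 - 16 = -14)
I(L, a) = 1/2 - 382*L (I(L, a) = -382*L + (-3 + (1/2)*7) = -382*L + (-3 + 7/2) = -382*L + 1/2 = 1/2 - 382*L)
o = 10697/2 (o = 1/2 - 382*(-14) = 1/2 + 5348 = 10697/2 ≈ 5348.5)
-2052132 - o = -2052132 - 1*10697/2 = -2052132 - 10697/2 = -4114961/2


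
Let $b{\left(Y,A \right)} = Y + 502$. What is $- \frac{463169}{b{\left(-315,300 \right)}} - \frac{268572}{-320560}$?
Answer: $- \frac{37105807919}{14986180} \approx -2476.0$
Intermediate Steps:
$b{\left(Y,A \right)} = 502 + Y$
$- \frac{463169}{b{\left(-315,300 \right)}} - \frac{268572}{-320560} = - \frac{463169}{502 - 315} - \frac{268572}{-320560} = - \frac{463169}{187} - - \frac{67143}{80140} = \left(-463169\right) \frac{1}{187} + \frac{67143}{80140} = - \frac{463169}{187} + \frac{67143}{80140} = - \frac{37105807919}{14986180}$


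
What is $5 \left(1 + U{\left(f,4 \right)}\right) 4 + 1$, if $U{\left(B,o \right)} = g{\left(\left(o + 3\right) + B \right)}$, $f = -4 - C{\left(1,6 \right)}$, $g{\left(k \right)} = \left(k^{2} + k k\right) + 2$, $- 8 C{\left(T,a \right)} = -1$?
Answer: $\frac{3133}{8} \approx 391.63$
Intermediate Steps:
$C{\left(T,a \right)} = \frac{1}{8}$ ($C{\left(T,a \right)} = \left(- \frac{1}{8}\right) \left(-1\right) = \frac{1}{8}$)
$g{\left(k \right)} = 2 + 2 k^{2}$ ($g{\left(k \right)} = \left(k^{2} + k^{2}\right) + 2 = 2 k^{2} + 2 = 2 + 2 k^{2}$)
$f = - \frac{33}{8}$ ($f = -4 - \frac{1}{8} = - \frac{33}{8} \approx -4.125$)
$U{\left(B,o \right)} = 2 + 2 \left(3 + B + o\right)^{2}$ ($U{\left(B,o \right)} = 2 + 2 \left(\left(o + 3\right) + B\right)^{2} = 2 + 2 \left(\left(3 + o\right) + B\right)^{2} = 2 + 2 \left(3 + B + o\right)^{2}$)
$5 \left(1 + U{\left(f,4 \right)}\right) 4 + 1 = 5 \left(1 + \left(2 + 2 \left(3 - \frac{33}{8} + 4\right)^{2}\right)\right) 4 + 1 = 5 \left(1 + \left(2 + 2 \left(\frac{23}{8}\right)^{2}\right)\right) 4 + 1 = 5 \left(1 + \left(2 + 2 \cdot \frac{529}{64}\right)\right) 4 + 1 = 5 \left(1 + \left(2 + \frac{529}{32}\right)\right) 4 + 1 = 5 \left(1 + \frac{593}{32}\right) 4 + 1 = 5 \cdot \frac{625}{32} \cdot 4 + 1 = 5 \cdot \frac{625}{8} + 1 = \frac{3125}{8} + 1 = \frac{3133}{8}$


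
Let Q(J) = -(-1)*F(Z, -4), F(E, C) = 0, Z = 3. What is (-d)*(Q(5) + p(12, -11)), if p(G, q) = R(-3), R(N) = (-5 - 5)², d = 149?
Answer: -14900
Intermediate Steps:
Q(J) = 0 (Q(J) = -(-1)*0 = -1*0 = 0)
R(N) = 100 (R(N) = (-10)² = 100)
p(G, q) = 100
(-d)*(Q(5) + p(12, -11)) = (-1*149)*(0 + 100) = -149*100 = -14900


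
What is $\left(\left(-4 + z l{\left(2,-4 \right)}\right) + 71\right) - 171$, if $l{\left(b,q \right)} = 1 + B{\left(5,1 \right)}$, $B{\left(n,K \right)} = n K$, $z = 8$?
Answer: $-56$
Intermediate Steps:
$B{\left(n,K \right)} = K n$
$l{\left(b,q \right)} = 6$ ($l{\left(b,q \right)} = 1 + 1 \cdot 5 = 1 + 5 = 6$)
$\left(\left(-4 + z l{\left(2,-4 \right)}\right) + 71\right) - 171 = \left(\left(-4 + 8 \cdot 6\right) + 71\right) - 171 = \left(\left(-4 + 48\right) + 71\right) - 171 = \left(44 + 71\right) - 171 = 115 - 171 = -56$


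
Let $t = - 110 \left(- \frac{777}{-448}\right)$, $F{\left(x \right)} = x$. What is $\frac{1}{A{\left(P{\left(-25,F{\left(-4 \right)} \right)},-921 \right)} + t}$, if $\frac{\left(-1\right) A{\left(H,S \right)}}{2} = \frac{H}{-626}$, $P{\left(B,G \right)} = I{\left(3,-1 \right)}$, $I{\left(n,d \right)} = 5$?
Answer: $- \frac{10016}{1910705} \approx -0.005242$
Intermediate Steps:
$P{\left(B,G \right)} = 5$
$t = - \frac{6105}{32}$ ($t = - 110 \left(\left(-777\right) \left(- \frac{1}{448}\right)\right) = \left(-110\right) \frac{111}{64} = - \frac{6105}{32} \approx -190.78$)
$A{\left(H,S \right)} = \frac{H}{313}$ ($A{\left(H,S \right)} = - 2 \frac{H}{-626} = - 2 H \left(- \frac{1}{626}\right) = - 2 \left(- \frac{H}{626}\right) = \frac{H}{313}$)
$\frac{1}{A{\left(P{\left(-25,F{\left(-4 \right)} \right)},-921 \right)} + t} = \frac{1}{\frac{1}{313} \cdot 5 - \frac{6105}{32}} = \frac{1}{\frac{5}{313} - \frac{6105}{32}} = \frac{1}{- \frac{1910705}{10016}} = - \frac{10016}{1910705}$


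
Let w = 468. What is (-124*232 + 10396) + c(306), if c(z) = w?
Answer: -17904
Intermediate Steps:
c(z) = 468
(-124*232 + 10396) + c(306) = (-124*232 + 10396) + 468 = (-28768 + 10396) + 468 = -18372 + 468 = -17904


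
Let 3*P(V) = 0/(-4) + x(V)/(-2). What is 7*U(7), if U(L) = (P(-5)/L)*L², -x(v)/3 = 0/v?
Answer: 0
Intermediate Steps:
x(v) = 0 (x(v) = -0/v = -3*0 = 0)
P(V) = 0 (P(V) = (0/(-4) + 0/(-2))/3 = (0*(-¼) + 0*(-½))/3 = (0 + 0)/3 = (⅓)*0 = 0)
U(L) = 0 (U(L) = (0/L)*L² = 0*L² = 0)
7*U(7) = 7*0 = 0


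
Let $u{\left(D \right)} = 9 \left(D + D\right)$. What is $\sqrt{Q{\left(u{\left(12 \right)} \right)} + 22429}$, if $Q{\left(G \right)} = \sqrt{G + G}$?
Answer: $\sqrt{22429 + 12 \sqrt{3}} \approx 149.83$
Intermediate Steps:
$u{\left(D \right)} = 18 D$ ($u{\left(D \right)} = 9 \cdot 2 D = 18 D$)
$Q{\left(G \right)} = \sqrt{2} \sqrt{G}$ ($Q{\left(G \right)} = \sqrt{2 G} = \sqrt{2} \sqrt{G}$)
$\sqrt{Q{\left(u{\left(12 \right)} \right)} + 22429} = \sqrt{\sqrt{2} \sqrt{18 \cdot 12} + 22429} = \sqrt{\sqrt{2} \sqrt{216} + 22429} = \sqrt{\sqrt{2} \cdot 6 \sqrt{6} + 22429} = \sqrt{12 \sqrt{3} + 22429} = \sqrt{22429 + 12 \sqrt{3}}$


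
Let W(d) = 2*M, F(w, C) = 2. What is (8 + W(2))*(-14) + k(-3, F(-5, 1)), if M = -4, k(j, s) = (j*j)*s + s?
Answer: 20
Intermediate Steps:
k(j, s) = s + s*j² (k(j, s) = j²*s + s = s*j² + s = s + s*j²)
W(d) = -8 (W(d) = 2*(-4) = -8)
(8 + W(2))*(-14) + k(-3, F(-5, 1)) = (8 - 8)*(-14) + 2*(1 + (-3)²) = 0*(-14) + 2*(1 + 9) = 0 + 2*10 = 0 + 20 = 20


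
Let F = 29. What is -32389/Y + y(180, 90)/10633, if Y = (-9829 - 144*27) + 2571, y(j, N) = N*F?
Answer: 373483297/118515418 ≈ 3.1513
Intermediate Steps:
y(j, N) = 29*N (y(j, N) = N*29 = 29*N)
Y = -11146 (Y = (-9829 - 3888) + 2571 = -13717 + 2571 = -11146)
-32389/Y + y(180, 90)/10633 = -32389/(-11146) + (29*90)/10633 = -32389*(-1/11146) + 2610*(1/10633) = 32389/11146 + 2610/10633 = 373483297/118515418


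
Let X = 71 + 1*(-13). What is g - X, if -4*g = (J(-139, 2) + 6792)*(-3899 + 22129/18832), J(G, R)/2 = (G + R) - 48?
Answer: 235697542517/37664 ≈ 6.2579e+6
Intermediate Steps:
J(G, R) = -96 + 2*G + 2*R (J(G, R) = 2*((G + R) - 48) = 2*(-48 + G + R) = -96 + 2*G + 2*R)
X = 58 (X = 71 - 13 = 58)
g = 235699727029/37664 (g = -((-96 + 2*(-139) + 2*2) + 6792)*(-3899 + 22129/18832)/4 = -((-96 - 278 + 4) + 6792)*(-3899 + 22129*(1/18832))/4 = -(-370 + 6792)*(-3899 + 22129/18832)/4 = -3211*(-73403839)/(2*18832) = -¼*(-235699727029/9416) = 235699727029/37664 ≈ 6.2580e+6)
g - X = 235699727029/37664 - 1*58 = 235699727029/37664 - 58 = 235697542517/37664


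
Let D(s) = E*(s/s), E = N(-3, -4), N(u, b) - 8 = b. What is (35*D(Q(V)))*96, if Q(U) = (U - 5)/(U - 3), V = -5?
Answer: 13440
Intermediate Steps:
N(u, b) = 8 + b
E = 4 (E = 8 - 4 = 4)
Q(U) = (-5 + U)/(-3 + U)
D(s) = 4 (D(s) = 4*(s/s) = 4*1 = 4)
(35*D(Q(V)))*96 = (35*4)*96 = 140*96 = 13440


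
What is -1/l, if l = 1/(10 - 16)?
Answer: 6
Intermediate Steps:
l = -⅙ (l = 1/(-6) = -⅙ ≈ -0.16667)
-1/l = -1/(-⅙) = -6*(-1) = 6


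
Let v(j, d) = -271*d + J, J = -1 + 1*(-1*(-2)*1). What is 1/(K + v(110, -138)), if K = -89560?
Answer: -1/52161 ≈ -1.9171e-5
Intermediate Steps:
J = 1 (J = -1 + 1*(2*1) = -1 + 1*2 = -1 + 2 = 1)
v(j, d) = 1 - 271*d (v(j, d) = -271*d + 1 = 1 - 271*d)
1/(K + v(110, -138)) = 1/(-89560 + (1 - 271*(-138))) = 1/(-89560 + (1 + 37398)) = 1/(-89560 + 37399) = 1/(-52161) = -1/52161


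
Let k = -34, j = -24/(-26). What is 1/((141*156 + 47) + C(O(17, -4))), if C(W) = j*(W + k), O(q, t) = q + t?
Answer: 13/286307 ≈ 4.5406e-5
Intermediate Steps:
j = 12/13 (j = -24*(-1/26) = 12/13 ≈ 0.92308)
C(W) = -408/13 + 12*W/13 (C(W) = 12*(W - 34)/13 = 12*(-34 + W)/13 = -408/13 + 12*W/13)
1/((141*156 + 47) + C(O(17, -4))) = 1/((141*156 + 47) + (-408/13 + 12*(17 - 4)/13)) = 1/((21996 + 47) + (-408/13 + (12/13)*13)) = 1/(22043 + (-408/13 + 12)) = 1/(22043 - 252/13) = 1/(286307/13) = 13/286307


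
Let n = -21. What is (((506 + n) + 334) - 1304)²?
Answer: 235225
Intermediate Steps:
(((506 + n) + 334) - 1304)² = (((506 - 21) + 334) - 1304)² = ((485 + 334) - 1304)² = (819 - 1304)² = (-485)² = 235225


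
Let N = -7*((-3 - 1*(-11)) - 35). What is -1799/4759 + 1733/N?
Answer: 7907336/899451 ≈ 8.7913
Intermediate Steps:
N = 189 (N = -7*((-3 + 11) - 35) = -7*(8 - 35) = -7*(-27) = 189)
-1799/4759 + 1733/N = -1799/4759 + 1733/189 = 7907336/899451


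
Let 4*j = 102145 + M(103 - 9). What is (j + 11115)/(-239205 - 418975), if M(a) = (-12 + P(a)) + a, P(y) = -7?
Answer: -3667/65818 ≈ -0.055714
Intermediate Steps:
M(a) = -19 + a (M(a) = (-12 - 7) + a = -19 + a)
j = 25555 (j = (102145 + (-19 + (103 - 9)))/4 = (102145 + (-19 + 94))/4 = (102145 + 75)/4 = (¼)*102220 = 25555)
(j + 11115)/(-239205 - 418975) = (25555 + 11115)/(-239205 - 418975) = 36670/(-658180) = 36670*(-1/658180) = -3667/65818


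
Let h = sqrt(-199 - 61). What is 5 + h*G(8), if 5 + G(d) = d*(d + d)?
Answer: 5 + 246*I*sqrt(65) ≈ 5.0 + 1983.3*I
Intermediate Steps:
h = 2*I*sqrt(65) (h = sqrt(-260) = 2*I*sqrt(65) ≈ 16.125*I)
G(d) = -5 + 2*d**2 (G(d) = -5 + d*(d + d) = -5 + d*(2*d) = -5 + 2*d**2)
5 + h*G(8) = 5 + (2*I*sqrt(65))*(-5 + 2*8**2) = 5 + (2*I*sqrt(65))*(-5 + 2*64) = 5 + (2*I*sqrt(65))*(-5 + 128) = 5 + (2*I*sqrt(65))*123 = 5 + 246*I*sqrt(65)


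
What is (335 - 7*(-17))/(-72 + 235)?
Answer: 454/163 ≈ 2.7853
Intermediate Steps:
(335 - 7*(-17))/(-72 + 235) = (335 + 119)/163 = 454*(1/163) = 454/163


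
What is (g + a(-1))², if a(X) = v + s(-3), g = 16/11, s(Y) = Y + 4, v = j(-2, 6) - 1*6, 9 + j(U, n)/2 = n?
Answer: 11025/121 ≈ 91.116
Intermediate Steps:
j(U, n) = -18 + 2*n
v = -12 (v = (-18 + 2*6) - 1*6 = (-18 + 12) - 6 = -6 - 6 = -12)
s(Y) = 4 + Y
g = 16/11 (g = 16*(1/11) = 16/11 ≈ 1.4545)
a(X) = -11 (a(X) = -12 + (4 - 3) = -12 + 1 = -11)
(g + a(-1))² = (16/11 - 11)² = (-105/11)² = 11025/121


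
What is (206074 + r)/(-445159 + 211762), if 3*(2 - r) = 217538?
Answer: -400690/700191 ≈ -0.57226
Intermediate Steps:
r = -217532/3 (r = 2 - ⅓*217538 = 2 - 217538/3 = -217532/3 ≈ -72511.)
(206074 + r)/(-445159 + 211762) = (206074 - 217532/3)/(-445159 + 211762) = (400690/3)/(-233397) = (400690/3)*(-1/233397) = -400690/700191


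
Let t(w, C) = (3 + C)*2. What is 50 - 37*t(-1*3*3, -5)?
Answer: 198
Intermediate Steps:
t(w, C) = 6 + 2*C
50 - 37*t(-1*3*3, -5) = 50 - 37*(6 + 2*(-5)) = 50 - 37*(6 - 10) = 50 - 37*(-4) = 50 + 148 = 198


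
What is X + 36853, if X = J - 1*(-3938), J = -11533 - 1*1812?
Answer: 27446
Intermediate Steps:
J = -13345 (J = -11533 - 1812 = -13345)
X = -9407 (X = -13345 - 1*(-3938) = -13345 + 3938 = -9407)
X + 36853 = -9407 + 36853 = 27446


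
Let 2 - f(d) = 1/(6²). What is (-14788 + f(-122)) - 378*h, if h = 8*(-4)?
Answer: -96841/36 ≈ -2690.0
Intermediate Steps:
f(d) = 71/36 (f(d) = 2 - 1/(6²) = 2 - 1/36 = 71/36)
h = -32
(-14788 + f(-122)) - 378*h = (-14788 + 71/36) - 378*(-32) = -532297/36 + 12096 = -96841/36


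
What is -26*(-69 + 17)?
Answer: 1352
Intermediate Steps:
-26*(-69 + 17) = -26*(-52) = 1352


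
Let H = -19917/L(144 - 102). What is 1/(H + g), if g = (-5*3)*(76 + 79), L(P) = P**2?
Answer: -196/457913 ≈ -0.00042803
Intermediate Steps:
H = -2213/196 (H = -19917/(144 - 102)**2 = -19917/(42**2) = -19917/1764 = -19917*1/1764 = -2213/196 ≈ -11.291)
g = -2325 (g = -15*155 = -2325)
1/(H + g) = 1/(-2213/196 - 2325) = 1/(-457913/196) = -196/457913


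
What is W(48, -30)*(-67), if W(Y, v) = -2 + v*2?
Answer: 4154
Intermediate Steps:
W(Y, v) = -2 + 2*v
W(48, -30)*(-67) = (-2 + 2*(-30))*(-67) = (-2 - 60)*(-67) = -62*(-67) = 4154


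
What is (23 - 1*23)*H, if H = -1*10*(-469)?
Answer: 0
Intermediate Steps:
H = 4690 (H = -10*(-469) = 4690)
(23 - 1*23)*H = (23 - 1*23)*4690 = (23 - 23)*4690 = 0*4690 = 0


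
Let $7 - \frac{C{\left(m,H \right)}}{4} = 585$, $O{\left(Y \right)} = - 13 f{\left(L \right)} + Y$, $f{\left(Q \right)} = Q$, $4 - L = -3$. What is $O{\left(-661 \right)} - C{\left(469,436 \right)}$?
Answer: $1560$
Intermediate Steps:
$L = 7$ ($L = 4 - -3 = 4 + 3 = 7$)
$O{\left(Y \right)} = -91 + Y$ ($O{\left(Y \right)} = \left(-13\right) 7 + Y = -91 + Y$)
$C{\left(m,H \right)} = -2312$ ($C{\left(m,H \right)} = 28 - 2340 = -2312$)
$O{\left(-661 \right)} - C{\left(469,436 \right)} = \left(-91 - 661\right) - -2312 = -752 + 2312 = 1560$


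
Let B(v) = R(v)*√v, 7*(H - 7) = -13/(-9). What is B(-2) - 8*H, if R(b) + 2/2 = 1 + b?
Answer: -3632/63 - 2*I*√2 ≈ -57.651 - 2.8284*I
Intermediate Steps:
R(b) = b (R(b) = -1 + (1 + b) = b)
H = 454/63 (H = 7 + (-13/(-9))/7 = 7 + (-13*(-⅑))/7 = 7 + (⅐)*(13/9) = 7 + 13/63 = 454/63 ≈ 7.2064)
B(v) = v^(3/2) (B(v) = v*√v = v^(3/2))
B(-2) - 8*H = (-2)^(3/2) - 8*454/63 = -2*I*√2 - 3632/63 = -3632/63 - 2*I*√2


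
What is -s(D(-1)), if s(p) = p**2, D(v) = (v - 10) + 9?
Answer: -4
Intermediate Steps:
D(v) = -1 + v (D(v) = (-10 + v) + 9 = -1 + v)
-s(D(-1)) = -(-1 - 1)**2 = -1*(-2)**2 = -1*4 = -4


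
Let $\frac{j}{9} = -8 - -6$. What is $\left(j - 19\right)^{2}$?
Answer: $1369$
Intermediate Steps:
$j = -18$ ($j = 9 \left(-8 - -6\right) = 9 \left(-8 + 6\right) = 9 \left(-2\right) = -18$)
$\left(j - 19\right)^{2} = \left(-18 - 19\right)^{2} = \left(-37\right)^{2} = 1369$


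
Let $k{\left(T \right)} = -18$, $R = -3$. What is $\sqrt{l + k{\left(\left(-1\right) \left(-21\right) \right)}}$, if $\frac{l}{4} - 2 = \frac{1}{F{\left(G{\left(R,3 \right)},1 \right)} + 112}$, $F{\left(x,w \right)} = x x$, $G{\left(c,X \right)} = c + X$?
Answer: $\frac{3 i \sqrt{217}}{14} \approx 3.1566 i$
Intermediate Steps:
$G{\left(c,X \right)} = X + c$
$F{\left(x,w \right)} = x^{2}$
$l = \frac{225}{28}$ ($l = 8 + \frac{4}{\left(3 - 3\right)^{2} + 112} = 8 + \frac{4}{0^{2} + 112} = 8 + \frac{4}{0 + 112} = 8 + \frac{4}{112} = 8 + 4 \cdot \frac{1}{112} = 8 + \frac{1}{28} = \frac{225}{28} \approx 8.0357$)
$\sqrt{l + k{\left(\left(-1\right) \left(-21\right) \right)}} = \sqrt{\frac{225}{28} - 18} = \sqrt{- \frac{279}{28}} = \frac{3 i \sqrt{217}}{14}$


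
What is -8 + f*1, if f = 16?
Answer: 8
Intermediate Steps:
-8 + f*1 = -8 + 16*1 = -8 + 16 = 8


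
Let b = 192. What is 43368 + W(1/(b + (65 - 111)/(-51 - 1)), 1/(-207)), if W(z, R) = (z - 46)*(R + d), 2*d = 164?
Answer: 13701825856/346035 ≈ 39597.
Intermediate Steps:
d = 82 (d = (½)*164 = 82)
W(z, R) = (-46 + z)*(82 + R) (W(z, R) = (z - 46)*(R + 82) = (-46 + z)*(82 + R))
43368 + W(1/(b + (65 - 111)/(-51 - 1)), 1/(-207)) = 43368 + (-3772 - 46/(-207) + 82/(192 + (65 - 111)/(-51 - 1)) + 1/((-207)*(192 + (65 - 111)/(-51 - 1)))) = 43368 + (-3772 - 46*(-1/207) + 82/(192 - 46/(-52)) - 1/(207*(192 - 46/(-52)))) = 43368 + (-3772 + 2/9 + 82/(192 - 46*(-1/52)) - 1/(207*(192 - 46*(-1/52)))) = 43368 + (-3772 + 2/9 + 82/(192 + 23/26) - 1/(207*(192 + 23/26))) = 43368 + (-3772 + 2/9 + 82/(5015/26) - 1/(207*5015/26)) = 43368 + (-3772 + 2/9 + 82*(26/5015) - 1/207*26/5015) = 43368 + (-3772 + 2/9 + 2132/5015 - 26/1038105) = 43368 - 1305020024/346035 = 13701825856/346035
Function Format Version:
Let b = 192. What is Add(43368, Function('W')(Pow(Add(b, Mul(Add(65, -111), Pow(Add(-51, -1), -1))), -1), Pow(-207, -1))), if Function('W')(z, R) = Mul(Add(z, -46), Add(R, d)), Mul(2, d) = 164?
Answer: Rational(13701825856, 346035) ≈ 39597.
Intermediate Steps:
d = 82 (d = Mul(Rational(1, 2), 164) = 82)
Function('W')(z, R) = Mul(Add(-46, z), Add(82, R)) (Function('W')(z, R) = Mul(Add(z, -46), Add(R, 82)) = Mul(Add(-46, z), Add(82, R)))
Add(43368, Function('W')(Pow(Add(b, Mul(Add(65, -111), Pow(Add(-51, -1), -1))), -1), Pow(-207, -1))) = Add(43368, Add(-3772, Mul(-46, Pow(-207, -1)), Mul(82, Pow(Add(192, Mul(Add(65, -111), Pow(Add(-51, -1), -1))), -1)), Mul(Pow(-207, -1), Pow(Add(192, Mul(Add(65, -111), Pow(Add(-51, -1), -1))), -1)))) = Add(43368, Add(-3772, Mul(-46, Rational(-1, 207)), Mul(82, Pow(Add(192, Mul(-46, Pow(-52, -1))), -1)), Mul(Rational(-1, 207), Pow(Add(192, Mul(-46, Pow(-52, -1))), -1)))) = Add(43368, Add(-3772, Rational(2, 9), Mul(82, Pow(Add(192, Mul(-46, Rational(-1, 52))), -1)), Mul(Rational(-1, 207), Pow(Add(192, Mul(-46, Rational(-1, 52))), -1)))) = Add(43368, Add(-3772, Rational(2, 9), Mul(82, Pow(Add(192, Rational(23, 26)), -1)), Mul(Rational(-1, 207), Pow(Add(192, Rational(23, 26)), -1)))) = Add(43368, Add(-3772, Rational(2, 9), Mul(82, Pow(Rational(5015, 26), -1)), Mul(Rational(-1, 207), Pow(Rational(5015, 26), -1)))) = Add(43368, Add(-3772, Rational(2, 9), Mul(82, Rational(26, 5015)), Mul(Rational(-1, 207), Rational(26, 5015)))) = Add(43368, Add(-3772, Rational(2, 9), Rational(2132, 5015), Rational(-26, 1038105))) = Add(43368, Rational(-1305020024, 346035)) = Rational(13701825856, 346035)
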